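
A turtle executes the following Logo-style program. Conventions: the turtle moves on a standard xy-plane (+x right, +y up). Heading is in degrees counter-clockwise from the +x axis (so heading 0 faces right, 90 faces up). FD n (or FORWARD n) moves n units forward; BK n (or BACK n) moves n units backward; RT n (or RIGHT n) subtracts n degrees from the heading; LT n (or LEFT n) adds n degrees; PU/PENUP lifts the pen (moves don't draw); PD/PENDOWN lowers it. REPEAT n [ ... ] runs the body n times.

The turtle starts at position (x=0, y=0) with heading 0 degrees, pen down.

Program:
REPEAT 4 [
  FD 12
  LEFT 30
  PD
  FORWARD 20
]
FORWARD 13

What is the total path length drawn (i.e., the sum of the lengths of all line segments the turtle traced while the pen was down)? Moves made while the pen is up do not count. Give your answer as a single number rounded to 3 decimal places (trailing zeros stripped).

Executing turtle program step by step:
Start: pos=(0,0), heading=0, pen down
REPEAT 4 [
  -- iteration 1/4 --
  FD 12: (0,0) -> (12,0) [heading=0, draw]
  LT 30: heading 0 -> 30
  PD: pen down
  FD 20: (12,0) -> (29.321,10) [heading=30, draw]
  -- iteration 2/4 --
  FD 12: (29.321,10) -> (39.713,16) [heading=30, draw]
  LT 30: heading 30 -> 60
  PD: pen down
  FD 20: (39.713,16) -> (49.713,33.321) [heading=60, draw]
  -- iteration 3/4 --
  FD 12: (49.713,33.321) -> (55.713,43.713) [heading=60, draw]
  LT 30: heading 60 -> 90
  PD: pen down
  FD 20: (55.713,43.713) -> (55.713,63.713) [heading=90, draw]
  -- iteration 4/4 --
  FD 12: (55.713,63.713) -> (55.713,75.713) [heading=90, draw]
  LT 30: heading 90 -> 120
  PD: pen down
  FD 20: (55.713,75.713) -> (45.713,93.033) [heading=120, draw]
]
FD 13: (45.713,93.033) -> (39.213,104.292) [heading=120, draw]
Final: pos=(39.213,104.292), heading=120, 9 segment(s) drawn

Segment lengths:
  seg 1: (0,0) -> (12,0), length = 12
  seg 2: (12,0) -> (29.321,10), length = 20
  seg 3: (29.321,10) -> (39.713,16), length = 12
  seg 4: (39.713,16) -> (49.713,33.321), length = 20
  seg 5: (49.713,33.321) -> (55.713,43.713), length = 12
  seg 6: (55.713,43.713) -> (55.713,63.713), length = 20
  seg 7: (55.713,63.713) -> (55.713,75.713), length = 12
  seg 8: (55.713,75.713) -> (45.713,93.033), length = 20
  seg 9: (45.713,93.033) -> (39.213,104.292), length = 13
Total = 141

Answer: 141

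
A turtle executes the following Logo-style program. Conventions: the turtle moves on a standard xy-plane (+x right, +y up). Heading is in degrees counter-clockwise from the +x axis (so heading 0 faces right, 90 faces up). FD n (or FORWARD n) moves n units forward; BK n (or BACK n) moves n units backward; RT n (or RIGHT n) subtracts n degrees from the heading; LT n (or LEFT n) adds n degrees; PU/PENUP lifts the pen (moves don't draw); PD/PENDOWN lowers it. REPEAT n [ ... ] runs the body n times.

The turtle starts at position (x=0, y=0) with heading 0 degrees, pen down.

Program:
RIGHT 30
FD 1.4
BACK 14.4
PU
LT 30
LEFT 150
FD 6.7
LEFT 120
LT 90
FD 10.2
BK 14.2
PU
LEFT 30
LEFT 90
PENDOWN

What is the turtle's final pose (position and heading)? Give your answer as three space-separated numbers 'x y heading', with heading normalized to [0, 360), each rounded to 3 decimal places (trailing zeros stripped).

Executing turtle program step by step:
Start: pos=(0,0), heading=0, pen down
RT 30: heading 0 -> 330
FD 1.4: (0,0) -> (1.212,-0.7) [heading=330, draw]
BK 14.4: (1.212,-0.7) -> (-11.258,6.5) [heading=330, draw]
PU: pen up
LT 30: heading 330 -> 0
LT 150: heading 0 -> 150
FD 6.7: (-11.258,6.5) -> (-17.061,9.85) [heading=150, move]
LT 120: heading 150 -> 270
LT 90: heading 270 -> 0
FD 10.2: (-17.061,9.85) -> (-6.861,9.85) [heading=0, move]
BK 14.2: (-6.861,9.85) -> (-21.061,9.85) [heading=0, move]
PU: pen up
LT 30: heading 0 -> 30
LT 90: heading 30 -> 120
PD: pen down
Final: pos=(-21.061,9.85), heading=120, 2 segment(s) drawn

Answer: -21.061 9.85 120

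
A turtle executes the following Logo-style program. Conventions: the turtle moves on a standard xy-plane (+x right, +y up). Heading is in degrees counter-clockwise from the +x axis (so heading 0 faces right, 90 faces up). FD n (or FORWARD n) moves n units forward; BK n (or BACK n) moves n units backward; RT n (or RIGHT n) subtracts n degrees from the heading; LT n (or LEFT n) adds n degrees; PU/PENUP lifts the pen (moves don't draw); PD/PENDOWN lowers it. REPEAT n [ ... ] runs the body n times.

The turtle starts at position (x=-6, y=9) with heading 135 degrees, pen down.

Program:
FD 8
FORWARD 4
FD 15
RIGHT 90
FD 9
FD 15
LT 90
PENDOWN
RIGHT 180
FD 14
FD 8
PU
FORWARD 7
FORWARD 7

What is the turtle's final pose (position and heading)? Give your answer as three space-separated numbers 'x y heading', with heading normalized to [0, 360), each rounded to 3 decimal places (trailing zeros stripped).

Answer: 17.335 19.607 315

Derivation:
Executing turtle program step by step:
Start: pos=(-6,9), heading=135, pen down
FD 8: (-6,9) -> (-11.657,14.657) [heading=135, draw]
FD 4: (-11.657,14.657) -> (-14.485,17.485) [heading=135, draw]
FD 15: (-14.485,17.485) -> (-25.092,28.092) [heading=135, draw]
RT 90: heading 135 -> 45
FD 9: (-25.092,28.092) -> (-18.728,34.456) [heading=45, draw]
FD 15: (-18.728,34.456) -> (-8.121,45.062) [heading=45, draw]
LT 90: heading 45 -> 135
PD: pen down
RT 180: heading 135 -> 315
FD 14: (-8.121,45.062) -> (1.778,35.163) [heading=315, draw]
FD 8: (1.778,35.163) -> (7.435,29.506) [heading=315, draw]
PU: pen up
FD 7: (7.435,29.506) -> (12.385,24.556) [heading=315, move]
FD 7: (12.385,24.556) -> (17.335,19.607) [heading=315, move]
Final: pos=(17.335,19.607), heading=315, 7 segment(s) drawn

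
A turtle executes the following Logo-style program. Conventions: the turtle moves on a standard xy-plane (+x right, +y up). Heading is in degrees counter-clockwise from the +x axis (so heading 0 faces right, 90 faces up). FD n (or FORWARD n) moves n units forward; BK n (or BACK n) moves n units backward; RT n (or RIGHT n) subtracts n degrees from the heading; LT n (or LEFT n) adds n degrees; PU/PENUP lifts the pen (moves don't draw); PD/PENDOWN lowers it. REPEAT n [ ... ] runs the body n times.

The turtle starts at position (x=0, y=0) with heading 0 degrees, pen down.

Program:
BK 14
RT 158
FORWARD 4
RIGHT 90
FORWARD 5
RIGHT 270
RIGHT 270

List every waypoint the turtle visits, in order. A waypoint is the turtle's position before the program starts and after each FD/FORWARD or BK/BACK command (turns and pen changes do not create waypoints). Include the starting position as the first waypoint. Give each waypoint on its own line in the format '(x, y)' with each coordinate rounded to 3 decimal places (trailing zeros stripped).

Executing turtle program step by step:
Start: pos=(0,0), heading=0, pen down
BK 14: (0,0) -> (-14,0) [heading=0, draw]
RT 158: heading 0 -> 202
FD 4: (-14,0) -> (-17.709,-1.498) [heading=202, draw]
RT 90: heading 202 -> 112
FD 5: (-17.709,-1.498) -> (-19.582,3.137) [heading=112, draw]
RT 270: heading 112 -> 202
RT 270: heading 202 -> 292
Final: pos=(-19.582,3.137), heading=292, 3 segment(s) drawn
Waypoints (4 total):
(0, 0)
(-14, 0)
(-17.709, -1.498)
(-19.582, 3.137)

Answer: (0, 0)
(-14, 0)
(-17.709, -1.498)
(-19.582, 3.137)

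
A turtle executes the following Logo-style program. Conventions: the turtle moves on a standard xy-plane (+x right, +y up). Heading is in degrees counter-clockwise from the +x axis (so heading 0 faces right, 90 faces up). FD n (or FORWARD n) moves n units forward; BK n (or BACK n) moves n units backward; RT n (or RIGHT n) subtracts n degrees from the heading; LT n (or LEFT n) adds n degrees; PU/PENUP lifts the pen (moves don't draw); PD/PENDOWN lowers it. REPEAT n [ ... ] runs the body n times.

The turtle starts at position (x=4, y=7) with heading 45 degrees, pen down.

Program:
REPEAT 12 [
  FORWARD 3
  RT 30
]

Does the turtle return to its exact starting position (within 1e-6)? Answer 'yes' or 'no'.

Executing turtle program step by step:
Start: pos=(4,7), heading=45, pen down
REPEAT 12 [
  -- iteration 1/12 --
  FD 3: (4,7) -> (6.121,9.121) [heading=45, draw]
  RT 30: heading 45 -> 15
  -- iteration 2/12 --
  FD 3: (6.121,9.121) -> (9.019,9.898) [heading=15, draw]
  RT 30: heading 15 -> 345
  -- iteration 3/12 --
  FD 3: (9.019,9.898) -> (11.917,9.121) [heading=345, draw]
  RT 30: heading 345 -> 315
  -- iteration 4/12 --
  FD 3: (11.917,9.121) -> (14.038,7) [heading=315, draw]
  RT 30: heading 315 -> 285
  -- iteration 5/12 --
  FD 3: (14.038,7) -> (14.815,4.102) [heading=285, draw]
  RT 30: heading 285 -> 255
  -- iteration 6/12 --
  FD 3: (14.815,4.102) -> (14.038,1.204) [heading=255, draw]
  RT 30: heading 255 -> 225
  -- iteration 7/12 --
  FD 3: (14.038,1.204) -> (11.917,-0.917) [heading=225, draw]
  RT 30: heading 225 -> 195
  -- iteration 8/12 --
  FD 3: (11.917,-0.917) -> (9.019,-1.693) [heading=195, draw]
  RT 30: heading 195 -> 165
  -- iteration 9/12 --
  FD 3: (9.019,-1.693) -> (6.121,-0.917) [heading=165, draw]
  RT 30: heading 165 -> 135
  -- iteration 10/12 --
  FD 3: (6.121,-0.917) -> (4,1.204) [heading=135, draw]
  RT 30: heading 135 -> 105
  -- iteration 11/12 --
  FD 3: (4,1.204) -> (3.224,4.102) [heading=105, draw]
  RT 30: heading 105 -> 75
  -- iteration 12/12 --
  FD 3: (3.224,4.102) -> (4,7) [heading=75, draw]
  RT 30: heading 75 -> 45
]
Final: pos=(4,7), heading=45, 12 segment(s) drawn

Start position: (4, 7)
Final position: (4, 7)
Distance = 0; < 1e-6 -> CLOSED

Answer: yes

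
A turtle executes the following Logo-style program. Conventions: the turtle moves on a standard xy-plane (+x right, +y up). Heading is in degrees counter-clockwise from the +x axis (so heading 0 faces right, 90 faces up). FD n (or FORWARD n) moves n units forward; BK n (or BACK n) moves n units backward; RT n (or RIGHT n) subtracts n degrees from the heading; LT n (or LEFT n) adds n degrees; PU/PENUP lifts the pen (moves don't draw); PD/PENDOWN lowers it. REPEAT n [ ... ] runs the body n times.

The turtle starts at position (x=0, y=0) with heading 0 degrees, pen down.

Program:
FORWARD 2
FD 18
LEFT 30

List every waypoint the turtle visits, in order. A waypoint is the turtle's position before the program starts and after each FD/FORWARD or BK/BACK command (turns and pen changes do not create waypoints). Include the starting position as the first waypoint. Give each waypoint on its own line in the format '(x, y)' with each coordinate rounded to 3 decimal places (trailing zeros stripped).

Answer: (0, 0)
(2, 0)
(20, 0)

Derivation:
Executing turtle program step by step:
Start: pos=(0,0), heading=0, pen down
FD 2: (0,0) -> (2,0) [heading=0, draw]
FD 18: (2,0) -> (20,0) [heading=0, draw]
LT 30: heading 0 -> 30
Final: pos=(20,0), heading=30, 2 segment(s) drawn
Waypoints (3 total):
(0, 0)
(2, 0)
(20, 0)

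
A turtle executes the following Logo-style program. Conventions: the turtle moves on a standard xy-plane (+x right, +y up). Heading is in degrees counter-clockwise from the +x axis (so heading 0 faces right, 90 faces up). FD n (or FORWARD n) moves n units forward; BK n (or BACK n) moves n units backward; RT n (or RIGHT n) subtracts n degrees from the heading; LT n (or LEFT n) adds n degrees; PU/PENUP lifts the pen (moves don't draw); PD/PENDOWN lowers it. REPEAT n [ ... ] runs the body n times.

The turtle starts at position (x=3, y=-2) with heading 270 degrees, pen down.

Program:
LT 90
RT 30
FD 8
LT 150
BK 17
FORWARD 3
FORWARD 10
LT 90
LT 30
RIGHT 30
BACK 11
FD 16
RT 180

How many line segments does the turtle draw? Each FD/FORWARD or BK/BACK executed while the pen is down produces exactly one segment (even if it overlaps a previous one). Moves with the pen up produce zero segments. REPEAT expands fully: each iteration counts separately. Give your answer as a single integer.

Answer: 6

Derivation:
Executing turtle program step by step:
Start: pos=(3,-2), heading=270, pen down
LT 90: heading 270 -> 0
RT 30: heading 0 -> 330
FD 8: (3,-2) -> (9.928,-6) [heading=330, draw]
LT 150: heading 330 -> 120
BK 17: (9.928,-6) -> (18.428,-20.722) [heading=120, draw]
FD 3: (18.428,-20.722) -> (16.928,-18.124) [heading=120, draw]
FD 10: (16.928,-18.124) -> (11.928,-9.464) [heading=120, draw]
LT 90: heading 120 -> 210
LT 30: heading 210 -> 240
RT 30: heading 240 -> 210
BK 11: (11.928,-9.464) -> (21.454,-3.964) [heading=210, draw]
FD 16: (21.454,-3.964) -> (7.598,-11.964) [heading=210, draw]
RT 180: heading 210 -> 30
Final: pos=(7.598,-11.964), heading=30, 6 segment(s) drawn
Segments drawn: 6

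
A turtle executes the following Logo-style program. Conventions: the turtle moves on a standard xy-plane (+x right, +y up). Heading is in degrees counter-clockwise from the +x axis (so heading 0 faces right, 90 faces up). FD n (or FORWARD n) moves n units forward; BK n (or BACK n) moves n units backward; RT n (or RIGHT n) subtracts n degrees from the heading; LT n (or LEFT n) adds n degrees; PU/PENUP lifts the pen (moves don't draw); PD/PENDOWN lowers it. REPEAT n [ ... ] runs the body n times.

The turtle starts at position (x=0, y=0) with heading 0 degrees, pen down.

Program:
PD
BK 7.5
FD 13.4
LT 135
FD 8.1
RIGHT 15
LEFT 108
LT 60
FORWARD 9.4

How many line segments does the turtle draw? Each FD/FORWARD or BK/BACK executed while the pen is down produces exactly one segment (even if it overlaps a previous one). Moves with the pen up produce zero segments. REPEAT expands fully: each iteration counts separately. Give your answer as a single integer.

Executing turtle program step by step:
Start: pos=(0,0), heading=0, pen down
PD: pen down
BK 7.5: (0,0) -> (-7.5,0) [heading=0, draw]
FD 13.4: (-7.5,0) -> (5.9,0) [heading=0, draw]
LT 135: heading 0 -> 135
FD 8.1: (5.9,0) -> (0.172,5.728) [heading=135, draw]
RT 15: heading 135 -> 120
LT 108: heading 120 -> 228
LT 60: heading 228 -> 288
FD 9.4: (0.172,5.728) -> (3.077,-3.212) [heading=288, draw]
Final: pos=(3.077,-3.212), heading=288, 4 segment(s) drawn
Segments drawn: 4

Answer: 4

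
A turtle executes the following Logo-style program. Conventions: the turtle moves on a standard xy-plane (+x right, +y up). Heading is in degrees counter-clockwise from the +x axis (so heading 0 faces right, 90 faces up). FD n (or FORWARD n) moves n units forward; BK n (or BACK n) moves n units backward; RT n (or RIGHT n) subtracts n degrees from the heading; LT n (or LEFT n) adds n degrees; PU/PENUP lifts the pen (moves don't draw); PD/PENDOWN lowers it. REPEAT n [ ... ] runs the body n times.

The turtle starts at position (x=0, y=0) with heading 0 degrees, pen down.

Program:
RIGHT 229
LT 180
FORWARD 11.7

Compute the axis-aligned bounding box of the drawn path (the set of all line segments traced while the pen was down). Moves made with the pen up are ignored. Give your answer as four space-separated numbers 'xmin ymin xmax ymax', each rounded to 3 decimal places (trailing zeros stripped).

Executing turtle program step by step:
Start: pos=(0,0), heading=0, pen down
RT 229: heading 0 -> 131
LT 180: heading 131 -> 311
FD 11.7: (0,0) -> (7.676,-8.83) [heading=311, draw]
Final: pos=(7.676,-8.83), heading=311, 1 segment(s) drawn

Segment endpoints: x in {0, 7.676}, y in {-8.83, 0}
xmin=0, ymin=-8.83, xmax=7.676, ymax=0

Answer: 0 -8.83 7.676 0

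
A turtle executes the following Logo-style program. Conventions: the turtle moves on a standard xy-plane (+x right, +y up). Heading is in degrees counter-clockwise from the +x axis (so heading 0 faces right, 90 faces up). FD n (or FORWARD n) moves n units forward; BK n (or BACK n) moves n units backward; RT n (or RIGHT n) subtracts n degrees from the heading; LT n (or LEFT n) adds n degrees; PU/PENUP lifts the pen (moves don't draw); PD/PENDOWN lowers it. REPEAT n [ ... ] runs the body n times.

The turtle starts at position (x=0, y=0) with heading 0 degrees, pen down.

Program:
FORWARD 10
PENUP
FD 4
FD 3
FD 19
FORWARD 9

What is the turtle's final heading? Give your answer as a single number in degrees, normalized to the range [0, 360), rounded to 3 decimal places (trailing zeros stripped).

Executing turtle program step by step:
Start: pos=(0,0), heading=0, pen down
FD 10: (0,0) -> (10,0) [heading=0, draw]
PU: pen up
FD 4: (10,0) -> (14,0) [heading=0, move]
FD 3: (14,0) -> (17,0) [heading=0, move]
FD 19: (17,0) -> (36,0) [heading=0, move]
FD 9: (36,0) -> (45,0) [heading=0, move]
Final: pos=(45,0), heading=0, 1 segment(s) drawn

Answer: 0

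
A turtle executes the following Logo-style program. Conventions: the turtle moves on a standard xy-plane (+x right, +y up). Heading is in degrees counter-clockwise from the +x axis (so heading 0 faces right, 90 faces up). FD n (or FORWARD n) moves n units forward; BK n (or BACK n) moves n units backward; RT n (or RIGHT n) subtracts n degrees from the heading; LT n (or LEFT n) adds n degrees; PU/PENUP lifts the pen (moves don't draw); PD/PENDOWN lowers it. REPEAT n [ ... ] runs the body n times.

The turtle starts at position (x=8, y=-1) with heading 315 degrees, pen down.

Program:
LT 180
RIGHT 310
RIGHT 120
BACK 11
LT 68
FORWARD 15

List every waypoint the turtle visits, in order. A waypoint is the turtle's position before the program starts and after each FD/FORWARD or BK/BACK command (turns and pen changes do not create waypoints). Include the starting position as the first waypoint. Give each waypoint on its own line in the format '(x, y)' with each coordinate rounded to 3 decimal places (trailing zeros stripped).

Executing turtle program step by step:
Start: pos=(8,-1), heading=315, pen down
LT 180: heading 315 -> 135
RT 310: heading 135 -> 185
RT 120: heading 185 -> 65
BK 11: (8,-1) -> (3.351,-10.969) [heading=65, draw]
LT 68: heading 65 -> 133
FD 15: (3.351,-10.969) -> (-6.879,0.001) [heading=133, draw]
Final: pos=(-6.879,0.001), heading=133, 2 segment(s) drawn
Waypoints (3 total):
(8, -1)
(3.351, -10.969)
(-6.879, 0.001)

Answer: (8, -1)
(3.351, -10.969)
(-6.879, 0.001)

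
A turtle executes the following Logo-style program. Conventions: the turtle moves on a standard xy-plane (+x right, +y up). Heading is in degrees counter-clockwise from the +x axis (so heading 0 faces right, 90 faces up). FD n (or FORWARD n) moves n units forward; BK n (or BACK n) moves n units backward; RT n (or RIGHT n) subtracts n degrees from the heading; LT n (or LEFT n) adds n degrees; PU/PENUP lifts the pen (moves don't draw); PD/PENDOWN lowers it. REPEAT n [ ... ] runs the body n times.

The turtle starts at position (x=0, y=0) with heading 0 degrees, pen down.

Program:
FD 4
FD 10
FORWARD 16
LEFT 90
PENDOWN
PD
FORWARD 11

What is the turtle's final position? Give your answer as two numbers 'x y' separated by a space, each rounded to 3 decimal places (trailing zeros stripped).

Executing turtle program step by step:
Start: pos=(0,0), heading=0, pen down
FD 4: (0,0) -> (4,0) [heading=0, draw]
FD 10: (4,0) -> (14,0) [heading=0, draw]
FD 16: (14,0) -> (30,0) [heading=0, draw]
LT 90: heading 0 -> 90
PD: pen down
PD: pen down
FD 11: (30,0) -> (30,11) [heading=90, draw]
Final: pos=(30,11), heading=90, 4 segment(s) drawn

Answer: 30 11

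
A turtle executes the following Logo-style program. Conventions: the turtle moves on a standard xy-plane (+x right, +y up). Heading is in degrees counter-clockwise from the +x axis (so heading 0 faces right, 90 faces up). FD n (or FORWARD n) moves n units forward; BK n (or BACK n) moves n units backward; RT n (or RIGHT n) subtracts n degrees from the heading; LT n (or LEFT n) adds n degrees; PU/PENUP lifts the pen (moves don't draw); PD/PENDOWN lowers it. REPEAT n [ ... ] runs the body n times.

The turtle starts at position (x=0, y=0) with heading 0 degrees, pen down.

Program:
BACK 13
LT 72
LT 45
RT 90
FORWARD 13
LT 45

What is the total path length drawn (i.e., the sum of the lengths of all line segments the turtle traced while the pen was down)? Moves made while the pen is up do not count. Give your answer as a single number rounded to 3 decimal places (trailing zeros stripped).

Answer: 26

Derivation:
Executing turtle program step by step:
Start: pos=(0,0), heading=0, pen down
BK 13: (0,0) -> (-13,0) [heading=0, draw]
LT 72: heading 0 -> 72
LT 45: heading 72 -> 117
RT 90: heading 117 -> 27
FD 13: (-13,0) -> (-1.417,5.902) [heading=27, draw]
LT 45: heading 27 -> 72
Final: pos=(-1.417,5.902), heading=72, 2 segment(s) drawn

Segment lengths:
  seg 1: (0,0) -> (-13,0), length = 13
  seg 2: (-13,0) -> (-1.417,5.902), length = 13
Total = 26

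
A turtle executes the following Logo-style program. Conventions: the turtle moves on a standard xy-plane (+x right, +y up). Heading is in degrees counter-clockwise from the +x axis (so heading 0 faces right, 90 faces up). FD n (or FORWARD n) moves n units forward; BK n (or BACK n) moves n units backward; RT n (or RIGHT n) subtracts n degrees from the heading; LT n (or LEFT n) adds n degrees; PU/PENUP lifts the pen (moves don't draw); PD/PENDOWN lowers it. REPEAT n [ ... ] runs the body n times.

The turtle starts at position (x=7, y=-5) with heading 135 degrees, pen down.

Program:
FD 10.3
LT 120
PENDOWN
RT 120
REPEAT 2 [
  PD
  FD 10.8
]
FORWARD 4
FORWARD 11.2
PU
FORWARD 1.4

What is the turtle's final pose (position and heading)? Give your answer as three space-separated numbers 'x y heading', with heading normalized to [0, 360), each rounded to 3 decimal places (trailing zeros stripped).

Answer: -27.295 29.295 135

Derivation:
Executing turtle program step by step:
Start: pos=(7,-5), heading=135, pen down
FD 10.3: (7,-5) -> (-0.283,2.283) [heading=135, draw]
LT 120: heading 135 -> 255
PD: pen down
RT 120: heading 255 -> 135
REPEAT 2 [
  -- iteration 1/2 --
  PD: pen down
  FD 10.8: (-0.283,2.283) -> (-7.92,9.92) [heading=135, draw]
  -- iteration 2/2 --
  PD: pen down
  FD 10.8: (-7.92,9.92) -> (-15.557,17.557) [heading=135, draw]
]
FD 4: (-15.557,17.557) -> (-18.385,20.385) [heading=135, draw]
FD 11.2: (-18.385,20.385) -> (-26.305,28.305) [heading=135, draw]
PU: pen up
FD 1.4: (-26.305,28.305) -> (-27.295,29.295) [heading=135, move]
Final: pos=(-27.295,29.295), heading=135, 5 segment(s) drawn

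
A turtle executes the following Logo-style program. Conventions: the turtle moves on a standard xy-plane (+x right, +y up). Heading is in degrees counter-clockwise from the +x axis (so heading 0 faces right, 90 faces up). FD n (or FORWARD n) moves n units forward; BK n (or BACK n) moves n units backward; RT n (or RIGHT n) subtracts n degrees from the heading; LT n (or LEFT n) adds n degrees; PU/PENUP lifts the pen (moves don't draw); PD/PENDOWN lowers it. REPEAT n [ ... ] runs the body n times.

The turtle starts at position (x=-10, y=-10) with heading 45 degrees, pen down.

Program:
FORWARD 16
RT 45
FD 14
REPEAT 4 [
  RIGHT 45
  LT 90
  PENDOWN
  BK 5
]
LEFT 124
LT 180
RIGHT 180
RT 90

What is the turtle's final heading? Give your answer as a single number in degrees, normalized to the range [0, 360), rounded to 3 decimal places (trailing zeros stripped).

Answer: 214

Derivation:
Executing turtle program step by step:
Start: pos=(-10,-10), heading=45, pen down
FD 16: (-10,-10) -> (1.314,1.314) [heading=45, draw]
RT 45: heading 45 -> 0
FD 14: (1.314,1.314) -> (15.314,1.314) [heading=0, draw]
REPEAT 4 [
  -- iteration 1/4 --
  RT 45: heading 0 -> 315
  LT 90: heading 315 -> 45
  PD: pen down
  BK 5: (15.314,1.314) -> (11.778,-2.222) [heading=45, draw]
  -- iteration 2/4 --
  RT 45: heading 45 -> 0
  LT 90: heading 0 -> 90
  PD: pen down
  BK 5: (11.778,-2.222) -> (11.778,-7.222) [heading=90, draw]
  -- iteration 3/4 --
  RT 45: heading 90 -> 45
  LT 90: heading 45 -> 135
  PD: pen down
  BK 5: (11.778,-7.222) -> (15.314,-10.757) [heading=135, draw]
  -- iteration 4/4 --
  RT 45: heading 135 -> 90
  LT 90: heading 90 -> 180
  PD: pen down
  BK 5: (15.314,-10.757) -> (20.314,-10.757) [heading=180, draw]
]
LT 124: heading 180 -> 304
LT 180: heading 304 -> 124
RT 180: heading 124 -> 304
RT 90: heading 304 -> 214
Final: pos=(20.314,-10.757), heading=214, 6 segment(s) drawn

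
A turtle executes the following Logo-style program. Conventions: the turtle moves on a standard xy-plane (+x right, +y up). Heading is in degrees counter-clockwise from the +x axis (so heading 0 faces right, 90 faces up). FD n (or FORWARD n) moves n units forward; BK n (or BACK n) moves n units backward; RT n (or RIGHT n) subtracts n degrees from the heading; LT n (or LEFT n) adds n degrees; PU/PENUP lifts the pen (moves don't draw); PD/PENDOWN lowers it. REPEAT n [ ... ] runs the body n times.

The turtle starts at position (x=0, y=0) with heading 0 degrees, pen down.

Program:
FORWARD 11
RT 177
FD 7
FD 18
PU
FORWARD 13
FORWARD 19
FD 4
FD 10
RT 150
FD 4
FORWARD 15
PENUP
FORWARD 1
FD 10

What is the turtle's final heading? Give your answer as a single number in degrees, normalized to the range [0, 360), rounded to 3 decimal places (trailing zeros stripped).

Executing turtle program step by step:
Start: pos=(0,0), heading=0, pen down
FD 11: (0,0) -> (11,0) [heading=0, draw]
RT 177: heading 0 -> 183
FD 7: (11,0) -> (4.01,-0.366) [heading=183, draw]
FD 18: (4.01,-0.366) -> (-13.966,-1.308) [heading=183, draw]
PU: pen up
FD 13: (-13.966,-1.308) -> (-26.948,-1.989) [heading=183, move]
FD 19: (-26.948,-1.989) -> (-45.922,-2.983) [heading=183, move]
FD 4: (-45.922,-2.983) -> (-49.916,-3.192) [heading=183, move]
FD 10: (-49.916,-3.192) -> (-59.903,-3.716) [heading=183, move]
RT 150: heading 183 -> 33
FD 4: (-59.903,-3.716) -> (-56.548,-1.537) [heading=33, move]
FD 15: (-56.548,-1.537) -> (-43.968,6.632) [heading=33, move]
PU: pen up
FD 1: (-43.968,6.632) -> (-43.129,7.177) [heading=33, move]
FD 10: (-43.129,7.177) -> (-34.743,12.623) [heading=33, move]
Final: pos=(-34.743,12.623), heading=33, 3 segment(s) drawn

Answer: 33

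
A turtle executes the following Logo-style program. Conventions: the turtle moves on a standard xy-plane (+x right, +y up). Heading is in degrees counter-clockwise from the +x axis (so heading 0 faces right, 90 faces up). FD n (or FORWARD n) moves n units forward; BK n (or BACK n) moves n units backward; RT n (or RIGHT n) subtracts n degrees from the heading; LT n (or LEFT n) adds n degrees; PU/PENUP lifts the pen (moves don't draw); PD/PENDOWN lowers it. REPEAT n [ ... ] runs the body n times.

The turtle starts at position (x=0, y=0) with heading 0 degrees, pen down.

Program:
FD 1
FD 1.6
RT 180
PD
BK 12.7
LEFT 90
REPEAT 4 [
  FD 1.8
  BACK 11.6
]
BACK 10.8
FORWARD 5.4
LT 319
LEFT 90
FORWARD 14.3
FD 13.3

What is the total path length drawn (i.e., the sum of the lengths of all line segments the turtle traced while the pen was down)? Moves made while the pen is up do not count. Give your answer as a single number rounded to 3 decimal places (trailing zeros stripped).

Executing turtle program step by step:
Start: pos=(0,0), heading=0, pen down
FD 1: (0,0) -> (1,0) [heading=0, draw]
FD 1.6: (1,0) -> (2.6,0) [heading=0, draw]
RT 180: heading 0 -> 180
PD: pen down
BK 12.7: (2.6,0) -> (15.3,0) [heading=180, draw]
LT 90: heading 180 -> 270
REPEAT 4 [
  -- iteration 1/4 --
  FD 1.8: (15.3,0) -> (15.3,-1.8) [heading=270, draw]
  BK 11.6: (15.3,-1.8) -> (15.3,9.8) [heading=270, draw]
  -- iteration 2/4 --
  FD 1.8: (15.3,9.8) -> (15.3,8) [heading=270, draw]
  BK 11.6: (15.3,8) -> (15.3,19.6) [heading=270, draw]
  -- iteration 3/4 --
  FD 1.8: (15.3,19.6) -> (15.3,17.8) [heading=270, draw]
  BK 11.6: (15.3,17.8) -> (15.3,29.4) [heading=270, draw]
  -- iteration 4/4 --
  FD 1.8: (15.3,29.4) -> (15.3,27.6) [heading=270, draw]
  BK 11.6: (15.3,27.6) -> (15.3,39.2) [heading=270, draw]
]
BK 10.8: (15.3,39.2) -> (15.3,50) [heading=270, draw]
FD 5.4: (15.3,50) -> (15.3,44.6) [heading=270, draw]
LT 319: heading 270 -> 229
LT 90: heading 229 -> 319
FD 14.3: (15.3,44.6) -> (26.092,35.218) [heading=319, draw]
FD 13.3: (26.092,35.218) -> (36.13,26.493) [heading=319, draw]
Final: pos=(36.13,26.493), heading=319, 15 segment(s) drawn

Segment lengths:
  seg 1: (0,0) -> (1,0), length = 1
  seg 2: (1,0) -> (2.6,0), length = 1.6
  seg 3: (2.6,0) -> (15.3,0), length = 12.7
  seg 4: (15.3,0) -> (15.3,-1.8), length = 1.8
  seg 5: (15.3,-1.8) -> (15.3,9.8), length = 11.6
  seg 6: (15.3,9.8) -> (15.3,8), length = 1.8
  seg 7: (15.3,8) -> (15.3,19.6), length = 11.6
  seg 8: (15.3,19.6) -> (15.3,17.8), length = 1.8
  seg 9: (15.3,17.8) -> (15.3,29.4), length = 11.6
  seg 10: (15.3,29.4) -> (15.3,27.6), length = 1.8
  seg 11: (15.3,27.6) -> (15.3,39.2), length = 11.6
  seg 12: (15.3,39.2) -> (15.3,50), length = 10.8
  seg 13: (15.3,50) -> (15.3,44.6), length = 5.4
  seg 14: (15.3,44.6) -> (26.092,35.218), length = 14.3
  seg 15: (26.092,35.218) -> (36.13,26.493), length = 13.3
Total = 112.7

Answer: 112.7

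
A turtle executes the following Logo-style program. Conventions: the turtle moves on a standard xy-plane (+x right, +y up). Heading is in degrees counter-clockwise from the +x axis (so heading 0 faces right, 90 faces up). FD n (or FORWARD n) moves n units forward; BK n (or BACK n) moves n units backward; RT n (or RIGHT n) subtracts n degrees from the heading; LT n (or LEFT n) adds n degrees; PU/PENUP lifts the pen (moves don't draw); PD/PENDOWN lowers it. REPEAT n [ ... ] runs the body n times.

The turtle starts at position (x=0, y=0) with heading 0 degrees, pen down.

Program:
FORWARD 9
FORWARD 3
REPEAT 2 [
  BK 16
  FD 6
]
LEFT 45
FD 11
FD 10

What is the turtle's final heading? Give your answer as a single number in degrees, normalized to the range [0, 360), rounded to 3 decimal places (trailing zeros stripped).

Executing turtle program step by step:
Start: pos=(0,0), heading=0, pen down
FD 9: (0,0) -> (9,0) [heading=0, draw]
FD 3: (9,0) -> (12,0) [heading=0, draw]
REPEAT 2 [
  -- iteration 1/2 --
  BK 16: (12,0) -> (-4,0) [heading=0, draw]
  FD 6: (-4,0) -> (2,0) [heading=0, draw]
  -- iteration 2/2 --
  BK 16: (2,0) -> (-14,0) [heading=0, draw]
  FD 6: (-14,0) -> (-8,0) [heading=0, draw]
]
LT 45: heading 0 -> 45
FD 11: (-8,0) -> (-0.222,7.778) [heading=45, draw]
FD 10: (-0.222,7.778) -> (6.849,14.849) [heading=45, draw]
Final: pos=(6.849,14.849), heading=45, 8 segment(s) drawn

Answer: 45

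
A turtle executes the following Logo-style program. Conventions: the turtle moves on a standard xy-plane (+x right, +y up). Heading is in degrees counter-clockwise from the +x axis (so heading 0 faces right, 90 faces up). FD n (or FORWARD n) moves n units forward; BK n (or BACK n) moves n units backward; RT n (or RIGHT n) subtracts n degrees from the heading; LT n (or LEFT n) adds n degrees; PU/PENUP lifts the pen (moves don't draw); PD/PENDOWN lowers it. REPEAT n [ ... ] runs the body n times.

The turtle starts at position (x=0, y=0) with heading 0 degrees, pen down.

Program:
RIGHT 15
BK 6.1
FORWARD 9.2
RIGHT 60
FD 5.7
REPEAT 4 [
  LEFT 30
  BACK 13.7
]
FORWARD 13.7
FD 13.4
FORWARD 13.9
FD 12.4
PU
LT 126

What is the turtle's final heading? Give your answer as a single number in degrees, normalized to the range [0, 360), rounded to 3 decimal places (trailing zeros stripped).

Executing turtle program step by step:
Start: pos=(0,0), heading=0, pen down
RT 15: heading 0 -> 345
BK 6.1: (0,0) -> (-5.892,1.579) [heading=345, draw]
FD 9.2: (-5.892,1.579) -> (2.994,-0.802) [heading=345, draw]
RT 60: heading 345 -> 285
FD 5.7: (2.994,-0.802) -> (4.47,-6.308) [heading=285, draw]
REPEAT 4 [
  -- iteration 1/4 --
  LT 30: heading 285 -> 315
  BK 13.7: (4.47,-6.308) -> (-5.218,3.379) [heading=315, draw]
  -- iteration 2/4 --
  LT 30: heading 315 -> 345
  BK 13.7: (-5.218,3.379) -> (-18.451,6.925) [heading=345, draw]
  -- iteration 3/4 --
  LT 30: heading 345 -> 15
  BK 13.7: (-18.451,6.925) -> (-31.684,3.379) [heading=15, draw]
  -- iteration 4/4 --
  LT 30: heading 15 -> 45
  BK 13.7: (-31.684,3.379) -> (-41.371,-6.308) [heading=45, draw]
]
FD 13.7: (-41.371,-6.308) -> (-31.684,3.379) [heading=45, draw]
FD 13.4: (-31.684,3.379) -> (-22.209,12.854) [heading=45, draw]
FD 13.9: (-22.209,12.854) -> (-12.38,22.683) [heading=45, draw]
FD 12.4: (-12.38,22.683) -> (-3.612,31.451) [heading=45, draw]
PU: pen up
LT 126: heading 45 -> 171
Final: pos=(-3.612,31.451), heading=171, 11 segment(s) drawn

Answer: 171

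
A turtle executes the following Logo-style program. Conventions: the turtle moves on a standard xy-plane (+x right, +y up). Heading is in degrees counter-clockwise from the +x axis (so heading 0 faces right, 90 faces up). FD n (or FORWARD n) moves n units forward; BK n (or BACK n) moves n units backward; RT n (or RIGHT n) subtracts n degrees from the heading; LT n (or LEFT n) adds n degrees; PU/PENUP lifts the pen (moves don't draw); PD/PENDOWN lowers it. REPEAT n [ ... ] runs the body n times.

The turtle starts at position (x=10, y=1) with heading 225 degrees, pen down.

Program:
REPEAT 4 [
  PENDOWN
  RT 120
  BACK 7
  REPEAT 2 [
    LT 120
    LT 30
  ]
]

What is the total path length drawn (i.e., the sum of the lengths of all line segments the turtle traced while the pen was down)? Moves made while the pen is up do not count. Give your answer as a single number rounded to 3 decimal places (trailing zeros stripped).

Answer: 28

Derivation:
Executing turtle program step by step:
Start: pos=(10,1), heading=225, pen down
REPEAT 4 [
  -- iteration 1/4 --
  PD: pen down
  RT 120: heading 225 -> 105
  BK 7: (10,1) -> (11.812,-5.761) [heading=105, draw]
  REPEAT 2 [
    -- iteration 1/2 --
    LT 120: heading 105 -> 225
    LT 30: heading 225 -> 255
    -- iteration 2/2 --
    LT 120: heading 255 -> 15
    LT 30: heading 15 -> 45
  ]
  -- iteration 2/4 --
  PD: pen down
  RT 120: heading 45 -> 285
  BK 7: (11.812,-5.761) -> (10,1) [heading=285, draw]
  REPEAT 2 [
    -- iteration 1/2 --
    LT 120: heading 285 -> 45
    LT 30: heading 45 -> 75
    -- iteration 2/2 --
    LT 120: heading 75 -> 195
    LT 30: heading 195 -> 225
  ]
  -- iteration 3/4 --
  PD: pen down
  RT 120: heading 225 -> 105
  BK 7: (10,1) -> (11.812,-5.761) [heading=105, draw]
  REPEAT 2 [
    -- iteration 1/2 --
    LT 120: heading 105 -> 225
    LT 30: heading 225 -> 255
    -- iteration 2/2 --
    LT 120: heading 255 -> 15
    LT 30: heading 15 -> 45
  ]
  -- iteration 4/4 --
  PD: pen down
  RT 120: heading 45 -> 285
  BK 7: (11.812,-5.761) -> (10,1) [heading=285, draw]
  REPEAT 2 [
    -- iteration 1/2 --
    LT 120: heading 285 -> 45
    LT 30: heading 45 -> 75
    -- iteration 2/2 --
    LT 120: heading 75 -> 195
    LT 30: heading 195 -> 225
  ]
]
Final: pos=(10,1), heading=225, 4 segment(s) drawn

Segment lengths:
  seg 1: (10,1) -> (11.812,-5.761), length = 7
  seg 2: (11.812,-5.761) -> (10,1), length = 7
  seg 3: (10,1) -> (11.812,-5.761), length = 7
  seg 4: (11.812,-5.761) -> (10,1), length = 7
Total = 28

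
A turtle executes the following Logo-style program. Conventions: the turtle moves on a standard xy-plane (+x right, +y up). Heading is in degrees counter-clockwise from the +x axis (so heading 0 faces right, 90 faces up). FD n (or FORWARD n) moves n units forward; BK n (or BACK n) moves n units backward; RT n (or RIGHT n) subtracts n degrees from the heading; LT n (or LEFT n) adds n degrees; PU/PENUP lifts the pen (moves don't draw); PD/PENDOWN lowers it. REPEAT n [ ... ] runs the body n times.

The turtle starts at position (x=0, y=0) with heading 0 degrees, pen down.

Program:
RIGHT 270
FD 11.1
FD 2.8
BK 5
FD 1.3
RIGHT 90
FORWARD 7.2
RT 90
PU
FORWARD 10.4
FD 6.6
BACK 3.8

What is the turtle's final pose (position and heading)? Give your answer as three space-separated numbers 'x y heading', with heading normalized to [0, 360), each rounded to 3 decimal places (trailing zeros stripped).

Executing turtle program step by step:
Start: pos=(0,0), heading=0, pen down
RT 270: heading 0 -> 90
FD 11.1: (0,0) -> (0,11.1) [heading=90, draw]
FD 2.8: (0,11.1) -> (0,13.9) [heading=90, draw]
BK 5: (0,13.9) -> (0,8.9) [heading=90, draw]
FD 1.3: (0,8.9) -> (0,10.2) [heading=90, draw]
RT 90: heading 90 -> 0
FD 7.2: (0,10.2) -> (7.2,10.2) [heading=0, draw]
RT 90: heading 0 -> 270
PU: pen up
FD 10.4: (7.2,10.2) -> (7.2,-0.2) [heading=270, move]
FD 6.6: (7.2,-0.2) -> (7.2,-6.8) [heading=270, move]
BK 3.8: (7.2,-6.8) -> (7.2,-3) [heading=270, move]
Final: pos=(7.2,-3), heading=270, 5 segment(s) drawn

Answer: 7.2 -3 270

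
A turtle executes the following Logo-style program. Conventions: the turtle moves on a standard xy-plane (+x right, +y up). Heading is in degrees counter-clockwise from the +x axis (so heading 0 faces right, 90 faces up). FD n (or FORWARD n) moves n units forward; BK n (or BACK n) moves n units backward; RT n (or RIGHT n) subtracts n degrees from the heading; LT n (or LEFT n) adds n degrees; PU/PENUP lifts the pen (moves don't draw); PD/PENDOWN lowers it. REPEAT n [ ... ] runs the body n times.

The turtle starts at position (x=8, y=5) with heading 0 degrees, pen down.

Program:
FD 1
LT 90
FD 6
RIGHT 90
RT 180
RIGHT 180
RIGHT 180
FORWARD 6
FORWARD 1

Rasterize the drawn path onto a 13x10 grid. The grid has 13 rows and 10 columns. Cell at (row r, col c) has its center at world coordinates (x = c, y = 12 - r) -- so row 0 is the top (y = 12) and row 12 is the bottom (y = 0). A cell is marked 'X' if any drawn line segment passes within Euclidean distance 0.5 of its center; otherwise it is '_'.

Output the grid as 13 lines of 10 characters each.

Segment 0: (8,5) -> (9,5)
Segment 1: (9,5) -> (9,11)
Segment 2: (9,11) -> (3,11)
Segment 3: (3,11) -> (2,11)

Answer: __________
__XXXXXXXX
_________X
_________X
_________X
_________X
_________X
________XX
__________
__________
__________
__________
__________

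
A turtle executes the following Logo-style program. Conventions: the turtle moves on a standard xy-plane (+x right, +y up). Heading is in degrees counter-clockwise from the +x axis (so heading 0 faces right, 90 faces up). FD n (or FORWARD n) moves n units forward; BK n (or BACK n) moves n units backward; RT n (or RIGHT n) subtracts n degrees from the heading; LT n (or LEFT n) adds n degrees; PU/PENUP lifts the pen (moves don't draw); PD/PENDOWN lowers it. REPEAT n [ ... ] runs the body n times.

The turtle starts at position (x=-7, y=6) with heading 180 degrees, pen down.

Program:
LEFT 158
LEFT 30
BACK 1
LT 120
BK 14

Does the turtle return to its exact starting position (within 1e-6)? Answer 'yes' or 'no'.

Answer: no

Derivation:
Executing turtle program step by step:
Start: pos=(-7,6), heading=180, pen down
LT 158: heading 180 -> 338
LT 30: heading 338 -> 8
BK 1: (-7,6) -> (-7.99,5.861) [heading=8, draw]
LT 120: heading 8 -> 128
BK 14: (-7.99,5.861) -> (0.629,-5.171) [heading=128, draw]
Final: pos=(0.629,-5.171), heading=128, 2 segment(s) drawn

Start position: (-7, 6)
Final position: (0.629, -5.171)
Distance = 13.528; >= 1e-6 -> NOT closed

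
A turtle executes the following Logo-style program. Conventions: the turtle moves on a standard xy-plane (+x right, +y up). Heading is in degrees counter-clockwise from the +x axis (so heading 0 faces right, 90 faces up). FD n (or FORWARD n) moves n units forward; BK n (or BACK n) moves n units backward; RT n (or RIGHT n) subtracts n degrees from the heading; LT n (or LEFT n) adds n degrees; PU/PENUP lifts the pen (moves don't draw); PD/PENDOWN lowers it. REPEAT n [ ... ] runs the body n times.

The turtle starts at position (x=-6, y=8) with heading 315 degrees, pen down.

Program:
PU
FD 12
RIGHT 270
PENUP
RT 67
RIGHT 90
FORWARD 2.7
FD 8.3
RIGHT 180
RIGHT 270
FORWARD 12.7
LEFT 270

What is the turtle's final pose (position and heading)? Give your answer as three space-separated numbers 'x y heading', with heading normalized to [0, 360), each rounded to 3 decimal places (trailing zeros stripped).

Executing turtle program step by step:
Start: pos=(-6,8), heading=315, pen down
PU: pen up
FD 12: (-6,8) -> (2.485,-0.485) [heading=315, move]
RT 270: heading 315 -> 45
PU: pen up
RT 67: heading 45 -> 338
RT 90: heading 338 -> 248
FD 2.7: (2.485,-0.485) -> (1.474,-2.989) [heading=248, move]
FD 8.3: (1.474,-2.989) -> (-1.635,-10.684) [heading=248, move]
RT 180: heading 248 -> 68
RT 270: heading 68 -> 158
FD 12.7: (-1.635,-10.684) -> (-13.411,-5.927) [heading=158, move]
LT 270: heading 158 -> 68
Final: pos=(-13.411,-5.927), heading=68, 0 segment(s) drawn

Answer: -13.411 -5.927 68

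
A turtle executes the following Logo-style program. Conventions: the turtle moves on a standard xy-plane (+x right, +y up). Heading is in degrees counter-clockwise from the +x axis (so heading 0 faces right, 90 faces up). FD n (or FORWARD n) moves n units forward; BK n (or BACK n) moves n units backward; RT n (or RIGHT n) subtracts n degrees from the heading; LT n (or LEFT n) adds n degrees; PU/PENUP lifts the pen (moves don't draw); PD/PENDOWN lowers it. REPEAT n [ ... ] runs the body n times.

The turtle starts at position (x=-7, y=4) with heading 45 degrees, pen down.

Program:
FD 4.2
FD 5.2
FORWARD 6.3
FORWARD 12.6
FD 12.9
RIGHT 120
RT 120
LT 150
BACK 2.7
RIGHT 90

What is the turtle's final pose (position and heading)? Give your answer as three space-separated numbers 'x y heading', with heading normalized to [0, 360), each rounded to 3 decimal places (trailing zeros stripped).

Answer: 20.224 35.042 225

Derivation:
Executing turtle program step by step:
Start: pos=(-7,4), heading=45, pen down
FD 4.2: (-7,4) -> (-4.03,6.97) [heading=45, draw]
FD 5.2: (-4.03,6.97) -> (-0.353,10.647) [heading=45, draw]
FD 6.3: (-0.353,10.647) -> (4.102,15.102) [heading=45, draw]
FD 12.6: (4.102,15.102) -> (13.011,24.011) [heading=45, draw]
FD 12.9: (13.011,24.011) -> (22.133,33.133) [heading=45, draw]
RT 120: heading 45 -> 285
RT 120: heading 285 -> 165
LT 150: heading 165 -> 315
BK 2.7: (22.133,33.133) -> (20.224,35.042) [heading=315, draw]
RT 90: heading 315 -> 225
Final: pos=(20.224,35.042), heading=225, 6 segment(s) drawn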